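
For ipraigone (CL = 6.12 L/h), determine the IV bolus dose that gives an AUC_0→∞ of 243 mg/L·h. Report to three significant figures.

Dose = 1490 mg

Dose_iv = CL × AUC_0→∞
     = 6.12 × 243 = 1487.16 mg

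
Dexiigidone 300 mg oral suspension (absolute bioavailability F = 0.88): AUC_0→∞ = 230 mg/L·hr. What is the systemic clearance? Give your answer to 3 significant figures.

CL = F × Dose / AUC_0→∞
   = 0.88 × 300 / 230 = 1.14783 L/hr

CL = 1.15 L/hr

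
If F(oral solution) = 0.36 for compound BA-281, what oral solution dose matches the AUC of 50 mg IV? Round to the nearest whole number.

D_oral = 139 mg

For equal systemic exposure: F × D_ev = D_iv
D_ev = D_iv / F = 50 / 0.36 = 138.889 mg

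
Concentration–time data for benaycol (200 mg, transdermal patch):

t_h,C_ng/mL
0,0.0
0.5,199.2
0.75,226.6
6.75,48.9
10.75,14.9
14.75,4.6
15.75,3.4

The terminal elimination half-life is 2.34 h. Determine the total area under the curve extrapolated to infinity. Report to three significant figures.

Trapezoidal AUC_0→15.75:
  [0→0.5]: (0.0+199.2)/2 × 0.5 = 49.8
  [0.5→0.75]: (199.2+226.6)/2 × 0.25 = 53.225
  [0.75→6.75]: (226.6+48.9)/2 × 6 = 826.5
  [6.75→10.75]: (48.9+14.9)/2 × 4 = 127.6
  [10.75→14.75]: (14.9+4.6)/2 × 4 = 39.0
  [14.75→15.75]: (4.6+3.4)/2 × 1 = 4.0
  Sum = 1100.125 ng/mL·h
k_e = ln2 / t½ = 0.693147 / 2.34 = 0.2962 h^-1
Extrapolated tail: C_last / k_e = 3.4 / 0.2962 = 11.479
AUC_0→∞ = 1100.125 + 11.479 = 1111.604 ng/mL·h

AUC = 1110 ng/mL·h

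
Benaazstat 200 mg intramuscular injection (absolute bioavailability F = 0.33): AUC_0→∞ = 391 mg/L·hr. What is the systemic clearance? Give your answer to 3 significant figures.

CL = F × Dose / AUC_0→∞
   = 0.33 × 200 / 391 = 0.168798 L/hr

CL = 0.169 L/hr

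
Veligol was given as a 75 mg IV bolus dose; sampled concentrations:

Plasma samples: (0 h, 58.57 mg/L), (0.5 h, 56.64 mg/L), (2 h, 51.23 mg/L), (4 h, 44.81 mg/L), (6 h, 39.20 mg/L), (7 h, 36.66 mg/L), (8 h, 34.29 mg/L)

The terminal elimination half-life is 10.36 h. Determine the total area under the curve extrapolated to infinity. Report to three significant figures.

Trapezoidal AUC_0→8:
  [0→0.5]: (58.57+56.64)/2 × 0.5 = 28.8025
  [0.5→2]: (56.64+51.23)/2 × 1.5 = 80.9025
  [2→4]: (51.23+44.81)/2 × 2 = 96.04
  [4→6]: (44.81+39.20)/2 × 2 = 84.01
  [6→7]: (39.20+36.66)/2 × 1 = 37.93
  [7→8]: (36.66+34.29)/2 × 1 = 35.475
  Sum = 363.16 mg/L·h
k_e = ln2 / t½ = 0.693147 / 10.36 = 0.0669 h^-1
Extrapolated tail: C_last / k_e = 34.29 / 0.0669 = 512.556
AUC_0→∞ = 363.16 + 512.556 = 875.716 mg/L·h

AUC = 876 mg/L·h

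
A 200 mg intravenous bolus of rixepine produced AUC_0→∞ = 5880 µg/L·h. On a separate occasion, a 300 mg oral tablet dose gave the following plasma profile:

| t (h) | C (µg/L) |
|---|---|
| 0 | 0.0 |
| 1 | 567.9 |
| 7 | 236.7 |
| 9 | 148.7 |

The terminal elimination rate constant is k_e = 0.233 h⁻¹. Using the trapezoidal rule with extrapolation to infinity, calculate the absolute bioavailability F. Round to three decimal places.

F = 0.422

Trapezoidal AUC_0→9 (oral tablet):
  [0→1]: (0.0+567.9)/2 × 1 = 283.95
  [1→7]: (567.9+236.7)/2 × 6 = 2413.8
  [7→9]: (236.7+148.7)/2 × 2 = 385.4
  Sum = 3083.15 µg/L·h
Tail: C_last/k_e = 148.7/0.233 = 638.197
AUC_0→∞ (oral tablet) = 3083.15 + 638.197 = 3721.347 µg/L·h
F = (AUC_ev/D_ev)/(AUC_iv/D_iv) = (3721.347/300)/(5880/200) = 12.40449/29.4 = 0.4219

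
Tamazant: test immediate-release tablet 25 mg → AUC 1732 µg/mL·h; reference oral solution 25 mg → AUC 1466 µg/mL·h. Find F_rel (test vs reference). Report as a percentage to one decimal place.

F_rel = 118.1%

F_rel = (AUC_test/D_test) / (AUC_ref/D_ref)
      = (1732/25) / (1466/25)
      = 69.28 / 58.64 = 1.1814 = 118.14%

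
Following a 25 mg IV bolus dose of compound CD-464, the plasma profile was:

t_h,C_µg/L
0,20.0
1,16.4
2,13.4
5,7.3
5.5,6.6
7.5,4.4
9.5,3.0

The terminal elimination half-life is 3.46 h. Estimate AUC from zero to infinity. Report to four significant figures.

Trapezoidal AUC_0→9.5:
  [0→1]: (20.0+16.4)/2 × 1 = 18.2
  [1→2]: (16.4+13.4)/2 × 1 = 14.9
  [2→5]: (13.4+7.3)/2 × 3 = 31.05
  [5→5.5]: (7.3+6.6)/2 × 0.5 = 3.475
  [5.5→7.5]: (6.6+4.4)/2 × 2 = 11.0
  [7.5→9.5]: (4.4+3.0)/2 × 2 = 7.4
  Sum = 86.025 µg/L·h
k_e = ln2 / t½ = 0.693147 / 3.46 = 0.2003 h^-1
Extrapolated tail: C_last / k_e = 3.0 / 0.2003 = 14.978
AUC_0→∞ = 86.025 + 14.978 = 101.003 µg/L·h

AUC = 101.0 µg/L·h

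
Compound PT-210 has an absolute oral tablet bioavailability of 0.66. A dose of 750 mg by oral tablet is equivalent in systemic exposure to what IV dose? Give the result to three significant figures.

Systemic exposure from an extravascular dose = F × D_ev, so the equivalent IV dose is F × D_ev.
D_iv = F × D_ev = 0.66 × 750 = 495 mg

D_iv = 495 mg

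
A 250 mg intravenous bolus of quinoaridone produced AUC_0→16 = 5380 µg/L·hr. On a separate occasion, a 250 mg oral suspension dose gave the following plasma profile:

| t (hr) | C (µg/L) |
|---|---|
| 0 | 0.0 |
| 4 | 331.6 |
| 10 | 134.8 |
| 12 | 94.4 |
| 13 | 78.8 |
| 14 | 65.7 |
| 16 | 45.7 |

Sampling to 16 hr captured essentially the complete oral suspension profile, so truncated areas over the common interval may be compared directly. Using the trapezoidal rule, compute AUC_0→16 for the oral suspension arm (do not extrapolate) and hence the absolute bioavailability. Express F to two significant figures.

F = 0.48

Trapezoidal AUC_0→16 (oral suspension):
  [0→4]: (0.0+331.6)/2 × 4 = 663.2
  [4→10]: (331.6+134.8)/2 × 6 = 1399.2
  [10→12]: (134.8+94.4)/2 × 2 = 229.2
  [12→13]: (94.4+78.8)/2 × 1 = 86.6
  [13→14]: (78.8+65.7)/2 × 1 = 72.25
  [14→16]: (65.7+45.7)/2 × 2 = 111.4
  Sum = 2561.85 µg/L·hr
F = (AUC_ev/D_ev)/(AUC_iv/D_iv) = (2561.85/250)/(5380/250) = 10.2474/21.52 = 0.4762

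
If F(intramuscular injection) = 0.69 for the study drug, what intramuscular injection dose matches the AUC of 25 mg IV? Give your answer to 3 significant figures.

D_intramuscular = 36.2 mg

For equal systemic exposure: F × D_ev = D_iv
D_ev = D_iv / F = 25 / 0.69 = 36.2319 mg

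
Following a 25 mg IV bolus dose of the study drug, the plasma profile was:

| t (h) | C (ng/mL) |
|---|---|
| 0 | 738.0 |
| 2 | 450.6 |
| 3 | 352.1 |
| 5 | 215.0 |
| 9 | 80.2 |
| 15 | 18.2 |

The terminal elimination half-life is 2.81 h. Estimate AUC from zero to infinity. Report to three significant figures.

Trapezoidal AUC_0→15:
  [0→2]: (738.0+450.6)/2 × 2 = 1188.6
  [2→3]: (450.6+352.1)/2 × 1 = 401.35
  [3→5]: (352.1+215.0)/2 × 2 = 567.1
  [5→9]: (215.0+80.2)/2 × 4 = 590.4
  [9→15]: (80.2+18.2)/2 × 6 = 295.2
  Sum = 3042.65 ng/mL·h
k_e = ln2 / t½ = 0.693147 / 2.81 = 0.2467 h^-1
Extrapolated tail: C_last / k_e = 18.2 / 0.2467 = 73.774
AUC_0→∞ = 3042.65 + 73.774 = 3116.424 ng/mL·h

AUC = 3120 ng/mL·h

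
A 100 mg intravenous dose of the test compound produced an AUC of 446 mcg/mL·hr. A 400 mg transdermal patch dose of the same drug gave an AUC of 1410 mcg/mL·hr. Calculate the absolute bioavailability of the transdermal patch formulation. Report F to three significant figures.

F = 0.790

F = (AUC_ev / D_ev) / (AUC_iv / D_iv)
  = (1410/400) / (446/100)
  = 3.525 / 4.46 = 0.7904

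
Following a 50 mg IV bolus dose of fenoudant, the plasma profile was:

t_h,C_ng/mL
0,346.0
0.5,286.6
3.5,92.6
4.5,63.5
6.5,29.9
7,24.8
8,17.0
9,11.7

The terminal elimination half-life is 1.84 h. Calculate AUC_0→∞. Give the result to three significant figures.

AUC = 978 ng/mL·h

Trapezoidal AUC_0→9:
  [0→0.5]: (346.0+286.6)/2 × 0.5 = 158.15
  [0.5→3.5]: (286.6+92.6)/2 × 3 = 568.8
  [3.5→4.5]: (92.6+63.5)/2 × 1 = 78.05
  [4.5→6.5]: (63.5+29.9)/2 × 2 = 93.4
  [6.5→7]: (29.9+24.8)/2 × 0.5 = 13.675
  [7→8]: (24.8+17.0)/2 × 1 = 20.9
  [8→9]: (17.0+11.7)/2 × 1 = 14.35
  Sum = 947.325 ng/mL·h
k_e = ln2 / t½ = 0.693147 / 1.84 = 0.3767 h^-1
Extrapolated tail: C_last / k_e = 11.7 / 0.3767 = 31.059
AUC_0→∞ = 947.325 + 31.059 = 978.384 ng/mL·h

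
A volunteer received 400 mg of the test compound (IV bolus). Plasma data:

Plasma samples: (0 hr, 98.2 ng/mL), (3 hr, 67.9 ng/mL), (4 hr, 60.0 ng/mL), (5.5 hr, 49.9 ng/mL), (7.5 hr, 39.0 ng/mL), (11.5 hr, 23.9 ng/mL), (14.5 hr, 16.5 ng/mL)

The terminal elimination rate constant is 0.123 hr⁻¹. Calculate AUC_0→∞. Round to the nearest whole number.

Trapezoidal AUC_0→14.5:
  [0→3]: (98.2+67.9)/2 × 3 = 249.15
  [3→4]: (67.9+60.0)/2 × 1 = 63.95
  [4→5.5]: (60.0+49.9)/2 × 1.5 = 82.425
  [5.5→7.5]: (49.9+39.0)/2 × 2 = 88.9
  [7.5→11.5]: (39.0+23.9)/2 × 4 = 125.8
  [11.5→14.5]: (23.9+16.5)/2 × 3 = 60.6
  Sum = 670.825 ng/mL·hr
Extrapolated tail: C_last / k_e = 16.5 / 0.123 = 134.146
AUC_0→∞ = 670.825 + 134.146 = 804.971 ng/mL·hr

AUC = 805 ng/mL·hr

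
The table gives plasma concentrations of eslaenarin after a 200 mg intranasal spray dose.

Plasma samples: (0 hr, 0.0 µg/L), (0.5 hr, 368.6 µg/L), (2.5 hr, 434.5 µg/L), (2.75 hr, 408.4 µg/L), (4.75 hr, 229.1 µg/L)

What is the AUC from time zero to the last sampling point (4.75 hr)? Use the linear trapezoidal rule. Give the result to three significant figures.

Trapezoidal AUC_0→4.75:
  [0→0.5]: (0.0+368.6)/2 × 0.5 = 92.15
  [0.5→2.5]: (368.6+434.5)/2 × 2 = 803.1
  [2.5→2.75]: (434.5+408.4)/2 × 0.25 = 105.3625
  [2.75→4.75]: (408.4+229.1)/2 × 2 = 637.5
  Sum = 1638.1125 µg/L·hr

AUC = 1640 µg/L·hr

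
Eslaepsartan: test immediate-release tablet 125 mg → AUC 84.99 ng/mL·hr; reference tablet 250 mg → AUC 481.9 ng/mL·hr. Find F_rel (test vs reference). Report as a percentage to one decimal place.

F_rel = (AUC_test/D_test) / (AUC_ref/D_ref)
      = (84.99/125) / (481.9/250)
      = 0.67992 / 1.9276 = 0.3527 = 35.27%

F_rel = 35.3%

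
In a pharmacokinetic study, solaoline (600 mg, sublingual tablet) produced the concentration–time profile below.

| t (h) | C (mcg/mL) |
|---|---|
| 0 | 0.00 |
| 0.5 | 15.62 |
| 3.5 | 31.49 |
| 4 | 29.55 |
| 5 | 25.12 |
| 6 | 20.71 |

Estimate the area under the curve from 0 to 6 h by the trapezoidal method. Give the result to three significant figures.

Trapezoidal AUC_0→6:
  [0→0.5]: (0.00+15.62)/2 × 0.5 = 3.905
  [0.5→3.5]: (15.62+31.49)/2 × 3 = 70.665
  [3.5→4]: (31.49+29.55)/2 × 0.5 = 15.26
  [4→5]: (29.55+25.12)/2 × 1 = 27.335
  [5→6]: (25.12+20.71)/2 × 1 = 22.915
  Sum = 140.08 mcg/mL·h

AUC = 140 mcg/mL·h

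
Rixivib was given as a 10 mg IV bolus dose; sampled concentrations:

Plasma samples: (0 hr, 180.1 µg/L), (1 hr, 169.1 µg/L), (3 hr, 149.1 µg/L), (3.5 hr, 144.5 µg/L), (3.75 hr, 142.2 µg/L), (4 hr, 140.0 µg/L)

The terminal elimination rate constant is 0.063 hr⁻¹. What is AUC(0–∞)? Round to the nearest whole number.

AUC = 2860 µg/L·hr

Trapezoidal AUC_0→4:
  [0→1]: (180.1+169.1)/2 × 1 = 174.6
  [1→3]: (169.1+149.1)/2 × 2 = 318.2
  [3→3.5]: (149.1+144.5)/2 × 0.5 = 73.4
  [3.5→3.75]: (144.5+142.2)/2 × 0.25 = 35.8375
  [3.75→4]: (142.2+140.0)/2 × 0.25 = 35.275
  Sum = 637.3125 µg/L·hr
Extrapolated tail: C_last / k_e = 140.0 / 0.063 = 2222.222
AUC_0→∞ = 637.3125 + 2222.222 = 2859.5345 µg/L·hr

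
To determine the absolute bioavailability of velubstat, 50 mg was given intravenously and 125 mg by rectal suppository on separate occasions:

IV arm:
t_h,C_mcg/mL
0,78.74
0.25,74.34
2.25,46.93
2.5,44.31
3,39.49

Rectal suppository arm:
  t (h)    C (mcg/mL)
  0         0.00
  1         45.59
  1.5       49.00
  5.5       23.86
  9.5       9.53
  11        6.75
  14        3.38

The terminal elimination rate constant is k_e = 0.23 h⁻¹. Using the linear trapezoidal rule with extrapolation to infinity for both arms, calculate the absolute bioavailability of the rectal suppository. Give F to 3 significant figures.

Trapezoidal AUC_0→3 (IV):
  [0→0.25]: (78.74+74.34)/2 × 0.25 = 19.135
  [0.25→2.25]: (74.34+46.93)/2 × 2 = 121.27
  [2.25→2.5]: (46.93+44.31)/2 × 0.25 = 11.405
  [2.5→3]: (44.31+39.49)/2 × 0.5 = 20.95
  Sum = 172.76 mcg/mL·h
IV tail: 39.49/0.23 = 171.696; AUC_iv,0→∞ = 172.76 + 171.696 = 344.456 mcg/mL·h
Trapezoidal AUC_0→14 (rectal suppository):
  [0→1]: (0.00+45.59)/2 × 1 = 22.795
  [1→1.5]: (45.59+49.00)/2 × 0.5 = 23.6475
  [1.5→5.5]: (49.00+23.86)/2 × 4 = 145.72
  [5.5→9.5]: (23.86+9.53)/2 × 4 = 66.78
  [9.5→11]: (9.53+6.75)/2 × 1.5 = 12.21
  [11→14]: (6.75+3.38)/2 × 3 = 15.195
  Sum = 286.3475 mcg/mL·h
rectal suppository tail: 3.38/0.23 = 14.696; AUC_ev,0→∞ = 286.3475 + 14.696 = 301.0435 mcg/mL·h
F = (AUC_ev/D_ev)/(AUC_iv/D_iv) = (301.0435/125)/(344.456/50) = 2.408348/6.88912 = 0.3496

F = 0.350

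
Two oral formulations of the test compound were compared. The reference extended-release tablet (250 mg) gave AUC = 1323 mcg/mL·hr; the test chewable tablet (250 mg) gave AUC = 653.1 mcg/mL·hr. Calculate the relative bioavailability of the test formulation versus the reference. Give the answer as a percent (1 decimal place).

F_rel = 49.4%

F_rel = (AUC_test/D_test) / (AUC_ref/D_ref)
      = (653.1/250) / (1323/250)
      = 2.6124 / 5.292 = 0.4937 = 49.37%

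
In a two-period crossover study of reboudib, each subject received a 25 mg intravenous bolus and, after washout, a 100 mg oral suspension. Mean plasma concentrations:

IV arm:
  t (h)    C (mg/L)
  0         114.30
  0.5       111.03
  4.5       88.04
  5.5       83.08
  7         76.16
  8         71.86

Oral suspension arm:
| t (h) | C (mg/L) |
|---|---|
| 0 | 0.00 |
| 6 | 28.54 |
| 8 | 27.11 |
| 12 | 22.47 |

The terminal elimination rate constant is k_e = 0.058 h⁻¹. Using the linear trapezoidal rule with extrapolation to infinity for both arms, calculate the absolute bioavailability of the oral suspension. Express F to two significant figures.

F = 0.080

Trapezoidal AUC_0→8 (IV):
  [0→0.5]: (114.30+111.03)/2 × 0.5 = 56.3325
  [0.5→4.5]: (111.03+88.04)/2 × 4 = 398.14
  [4.5→5.5]: (88.04+83.08)/2 × 1 = 85.56
  [5.5→7]: (83.08+76.16)/2 × 1.5 = 119.43
  [7→8]: (76.16+71.86)/2 × 1 = 74.01
  Sum = 733.4725 mg/L·h
IV tail: 71.86/0.058 = 1238.966; AUC_iv,0→∞ = 733.4725 + 1238.966 = 1972.4385 mg/L·h
Trapezoidal AUC_0→12 (oral suspension):
  [0→6]: (0.00+28.54)/2 × 6 = 85.62
  [6→8]: (28.54+27.11)/2 × 2 = 55.65
  [8→12]: (27.11+22.47)/2 × 4 = 99.16
  Sum = 240.43 mg/L·h
oral suspension tail: 22.47/0.058 = 387.414; AUC_ev,0→∞ = 240.43 + 387.414 = 627.844 mg/L·h
F = (AUC_ev/D_ev)/(AUC_iv/D_iv) = (627.844/100)/(1972.4385/25) = 6.27844/78.89754 = 0.0796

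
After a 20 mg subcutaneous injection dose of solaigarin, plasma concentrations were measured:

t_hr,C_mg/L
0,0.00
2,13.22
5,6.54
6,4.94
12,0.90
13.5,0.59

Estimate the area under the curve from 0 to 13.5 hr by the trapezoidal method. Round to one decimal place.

Trapezoidal AUC_0→13.5:
  [0→2]: (0.00+13.22)/2 × 2 = 13.22
  [2→5]: (13.22+6.54)/2 × 3 = 29.64
  [5→6]: (6.54+4.94)/2 × 1 = 5.74
  [6→12]: (4.94+0.90)/2 × 6 = 17.52
  [12→13.5]: (0.90+0.59)/2 × 1.5 = 1.1175
  Sum = 67.2375 mg/L·hr

AUC = 67.2 mg/L·hr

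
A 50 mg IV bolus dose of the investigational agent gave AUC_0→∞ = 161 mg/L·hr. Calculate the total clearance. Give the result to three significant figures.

CL = Dose_iv / AUC_0→∞
   = 50 / 161 = 0.310559 L/hr

CL = 0.311 L/hr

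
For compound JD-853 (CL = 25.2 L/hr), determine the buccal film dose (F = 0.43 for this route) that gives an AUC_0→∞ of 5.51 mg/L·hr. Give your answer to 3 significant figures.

Dose = CL × AUC_0→∞ / F
     = 25.2 × 5.51 / 0.43 = 322.912 mg

Dose = 323 mg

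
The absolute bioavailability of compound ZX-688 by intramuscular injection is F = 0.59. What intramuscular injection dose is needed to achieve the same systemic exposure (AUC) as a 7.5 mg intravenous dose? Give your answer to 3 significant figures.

For equal systemic exposure: F × D_ev = D_iv
D_ev = D_iv / F = 7.5 / 0.59 = 12.7119 mg

D_intramuscular = 12.7 mg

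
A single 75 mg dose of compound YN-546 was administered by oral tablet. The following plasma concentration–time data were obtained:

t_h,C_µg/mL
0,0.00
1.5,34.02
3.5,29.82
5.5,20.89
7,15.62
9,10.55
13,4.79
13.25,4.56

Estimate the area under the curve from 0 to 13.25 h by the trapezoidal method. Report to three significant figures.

Trapezoidal AUC_0→13.25:
  [0→1.5]: (0.00+34.02)/2 × 1.5 = 25.515
  [1.5→3.5]: (34.02+29.82)/2 × 2 = 63.84
  [3.5→5.5]: (29.82+20.89)/2 × 2 = 50.71
  [5.5→7]: (20.89+15.62)/2 × 1.5 = 27.3825
  [7→9]: (15.62+10.55)/2 × 2 = 26.17
  [9→13]: (10.55+4.79)/2 × 4 = 30.68
  [13→13.25]: (4.79+4.56)/2 × 0.25 = 1.16875
  Sum = 225.46625 µg/mL·h

AUC = 225 µg/mL·h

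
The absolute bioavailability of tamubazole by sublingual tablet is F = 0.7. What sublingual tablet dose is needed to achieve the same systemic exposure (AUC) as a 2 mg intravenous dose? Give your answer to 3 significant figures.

D_sublingual = 2.86 mg

For equal systemic exposure: F × D_ev = D_iv
D_ev = D_iv / F = 2 / 0.7 = 2.85714 mg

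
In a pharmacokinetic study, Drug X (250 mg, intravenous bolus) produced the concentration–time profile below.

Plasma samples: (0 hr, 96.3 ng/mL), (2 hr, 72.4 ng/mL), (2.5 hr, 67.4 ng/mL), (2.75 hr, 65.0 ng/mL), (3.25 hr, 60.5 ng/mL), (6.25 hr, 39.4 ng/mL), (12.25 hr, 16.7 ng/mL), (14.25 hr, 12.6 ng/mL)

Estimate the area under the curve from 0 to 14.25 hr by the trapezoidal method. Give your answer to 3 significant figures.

Trapezoidal AUC_0→14.25:
  [0→2]: (96.3+72.4)/2 × 2 = 168.7
  [2→2.5]: (72.4+67.4)/2 × 0.5 = 34.95
  [2.5→2.75]: (67.4+65.0)/2 × 0.25 = 16.55
  [2.75→3.25]: (65.0+60.5)/2 × 0.5 = 31.375
  [3.25→6.25]: (60.5+39.4)/2 × 3 = 149.85
  [6.25→12.25]: (39.4+16.7)/2 × 6 = 168.3
  [12.25→14.25]: (16.7+12.6)/2 × 2 = 29.3
  Sum = 599.025 ng/mL·hr

AUC = 599 ng/mL·hr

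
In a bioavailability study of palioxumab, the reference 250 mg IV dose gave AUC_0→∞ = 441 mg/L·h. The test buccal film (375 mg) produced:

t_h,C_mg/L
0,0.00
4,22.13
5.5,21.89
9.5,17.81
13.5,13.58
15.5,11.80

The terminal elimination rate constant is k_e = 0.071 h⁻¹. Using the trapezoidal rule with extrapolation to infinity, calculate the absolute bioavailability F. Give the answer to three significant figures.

F = 0.621

Trapezoidal AUC_0→15.5 (buccal film):
  [0→4]: (0.00+22.13)/2 × 4 = 44.26
  [4→5.5]: (22.13+21.89)/2 × 1.5 = 33.015
  [5.5→9.5]: (21.89+17.81)/2 × 4 = 79.4
  [9.5→13.5]: (17.81+13.58)/2 × 4 = 62.78
  [13.5→15.5]: (13.58+11.80)/2 × 2 = 25.38
  Sum = 244.835 mg/L·h
Tail: C_last/k_e = 11.80/0.071 = 166.197
AUC_0→∞ (buccal film) = 244.835 + 166.197 = 411.032 mg/L·h
F = (AUC_ev/D_ev)/(AUC_iv/D_iv) = (411.032/375)/(441/250) = 1.09609/1.764 = 0.6214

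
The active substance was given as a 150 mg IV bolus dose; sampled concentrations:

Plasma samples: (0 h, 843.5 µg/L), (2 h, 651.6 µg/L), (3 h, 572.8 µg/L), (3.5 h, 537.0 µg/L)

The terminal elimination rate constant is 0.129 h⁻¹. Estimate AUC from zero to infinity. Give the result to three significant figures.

Trapezoidal AUC_0→3.5:
  [0→2]: (843.5+651.6)/2 × 2 = 1495.1
  [2→3]: (651.6+572.8)/2 × 1 = 612.2
  [3→3.5]: (572.8+537.0)/2 × 0.5 = 277.45
  Sum = 2384.75 µg/L·h
Extrapolated tail: C_last / k_e = 537.0 / 0.129 = 4162.791
AUC_0→∞ = 2384.75 + 4162.791 = 6547.541 µg/L·h

AUC = 6550 µg/L·h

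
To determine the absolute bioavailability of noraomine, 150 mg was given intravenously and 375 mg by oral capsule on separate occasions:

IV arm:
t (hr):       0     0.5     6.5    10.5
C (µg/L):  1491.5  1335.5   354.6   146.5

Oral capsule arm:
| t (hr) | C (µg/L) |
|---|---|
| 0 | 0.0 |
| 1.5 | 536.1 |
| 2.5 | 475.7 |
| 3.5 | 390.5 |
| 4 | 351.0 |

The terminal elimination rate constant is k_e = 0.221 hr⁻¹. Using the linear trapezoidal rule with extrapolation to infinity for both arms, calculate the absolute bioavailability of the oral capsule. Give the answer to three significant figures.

Trapezoidal AUC_0→10.5 (IV):
  [0→0.5]: (1491.5+1335.5)/2 × 0.5 = 706.75
  [0.5→6.5]: (1335.5+354.6)/2 × 6 = 5070.3
  [6.5→10.5]: (354.6+146.5)/2 × 4 = 1002.2
  Sum = 6779.25 µg/L·hr
IV tail: 146.5/0.221 = 662.896; AUC_iv,0→∞ = 6779.25 + 662.896 = 7442.146 µg/L·hr
Trapezoidal AUC_0→4 (oral capsule):
  [0→1.5]: (0.0+536.1)/2 × 1.5 = 402.075
  [1.5→2.5]: (536.1+475.7)/2 × 1 = 505.9
  [2.5→3.5]: (475.7+390.5)/2 × 1 = 433.1
  [3.5→4]: (390.5+351.0)/2 × 0.5 = 185.375
  Sum = 1526.45 µg/L·hr
oral capsule tail: 351.0/0.221 = 1588.235; AUC_ev,0→∞ = 1526.45 + 1588.235 = 3114.685 µg/L·hr
F = (AUC_ev/D_ev)/(AUC_iv/D_iv) = (3114.685/375)/(7442.146/150) = 8.30583/49.6143 = 0.1674

F = 0.167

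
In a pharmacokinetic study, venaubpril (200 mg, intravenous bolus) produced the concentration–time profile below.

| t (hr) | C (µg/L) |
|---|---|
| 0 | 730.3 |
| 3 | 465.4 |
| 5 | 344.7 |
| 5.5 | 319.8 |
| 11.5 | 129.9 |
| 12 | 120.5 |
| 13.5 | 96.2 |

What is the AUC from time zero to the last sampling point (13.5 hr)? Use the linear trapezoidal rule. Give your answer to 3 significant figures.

Trapezoidal AUC_0→13.5:
  [0→3]: (730.3+465.4)/2 × 3 = 1793.55
  [3→5]: (465.4+344.7)/2 × 2 = 810.1
  [5→5.5]: (344.7+319.8)/2 × 0.5 = 166.125
  [5.5→11.5]: (319.8+129.9)/2 × 6 = 1349.1
  [11.5→12]: (129.9+120.5)/2 × 0.5 = 62.6
  [12→13.5]: (120.5+96.2)/2 × 1.5 = 162.525
  Sum = 4344.0 µg/L·hr

AUC = 4340 µg/L·hr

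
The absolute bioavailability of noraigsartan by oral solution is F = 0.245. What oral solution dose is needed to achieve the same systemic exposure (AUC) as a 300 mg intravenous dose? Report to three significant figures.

D_oral = 1220 mg

For equal systemic exposure: F × D_ev = D_iv
D_ev = D_iv / F = 300 / 0.245 = 1224.49 mg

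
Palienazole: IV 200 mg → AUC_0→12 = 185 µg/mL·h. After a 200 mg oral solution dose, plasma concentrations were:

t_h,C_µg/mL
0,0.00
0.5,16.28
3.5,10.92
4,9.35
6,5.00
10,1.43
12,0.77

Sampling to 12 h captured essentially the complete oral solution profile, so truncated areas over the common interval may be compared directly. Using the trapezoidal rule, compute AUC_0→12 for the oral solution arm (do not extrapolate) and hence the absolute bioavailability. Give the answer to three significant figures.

Trapezoidal AUC_0→12 (oral solution):
  [0→0.5]: (0.00+16.28)/2 × 0.5 = 4.07
  [0.5→3.5]: (16.28+10.92)/2 × 3 = 40.8
  [3.5→4]: (10.92+9.35)/2 × 0.5 = 5.0675
  [4→6]: (9.35+5.00)/2 × 2 = 14.35
  [6→10]: (5.00+1.43)/2 × 4 = 12.86
  [10→12]: (1.43+0.77)/2 × 2 = 2.2
  Sum = 79.3475 µg/mL·h
F = (AUC_ev/D_ev)/(AUC_iv/D_iv) = (79.3475/200)/(185/200) = 0.3967375/0.925 = 0.4289

F = 0.429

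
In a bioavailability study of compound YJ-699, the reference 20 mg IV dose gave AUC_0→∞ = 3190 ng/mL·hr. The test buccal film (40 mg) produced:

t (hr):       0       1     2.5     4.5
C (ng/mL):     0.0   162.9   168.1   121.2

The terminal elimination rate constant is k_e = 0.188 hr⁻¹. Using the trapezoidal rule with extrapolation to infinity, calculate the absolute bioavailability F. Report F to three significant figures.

Trapezoidal AUC_0→4.5 (buccal film):
  [0→1]: (0.0+162.9)/2 × 1 = 81.45
  [1→2.5]: (162.9+168.1)/2 × 1.5 = 248.25
  [2.5→4.5]: (168.1+121.2)/2 × 2 = 289.3
  Sum = 619.0 ng/mL·hr
Tail: C_last/k_e = 121.2/0.188 = 644.681
AUC_0→∞ (buccal film) = 619.0 + 644.681 = 1263.681 ng/mL·hr
F = (AUC_ev/D_ev)/(AUC_iv/D_iv) = (1263.681/40)/(3190/20) = 31.592025/159.5 = 0.1981

F = 0.198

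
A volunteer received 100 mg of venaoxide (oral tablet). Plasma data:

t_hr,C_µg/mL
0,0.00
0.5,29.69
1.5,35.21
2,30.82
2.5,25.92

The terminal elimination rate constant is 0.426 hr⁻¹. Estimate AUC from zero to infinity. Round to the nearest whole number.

AUC = 131 µg/mL·hr

Trapezoidal AUC_0→2.5:
  [0→0.5]: (0.00+29.69)/2 × 0.5 = 7.4225
  [0.5→1.5]: (29.69+35.21)/2 × 1 = 32.45
  [1.5→2]: (35.21+30.82)/2 × 0.5 = 16.5075
  [2→2.5]: (30.82+25.92)/2 × 0.5 = 14.185
  Sum = 70.565 µg/mL·hr
Extrapolated tail: C_last / k_e = 25.92 / 0.426 = 60.845
AUC_0→∞ = 70.565 + 60.845 = 131.41 µg/mL·hr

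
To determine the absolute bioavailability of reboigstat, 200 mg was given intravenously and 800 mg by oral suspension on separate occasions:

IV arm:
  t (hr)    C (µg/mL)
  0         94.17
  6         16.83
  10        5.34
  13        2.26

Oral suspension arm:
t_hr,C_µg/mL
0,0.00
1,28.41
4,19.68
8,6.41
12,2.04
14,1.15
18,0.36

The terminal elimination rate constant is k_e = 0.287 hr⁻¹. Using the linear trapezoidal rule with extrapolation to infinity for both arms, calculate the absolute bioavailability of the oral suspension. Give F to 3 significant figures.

F = 0.103

Trapezoidal AUC_0→13 (IV):
  [0→6]: (94.17+16.83)/2 × 6 = 333.0
  [6→10]: (16.83+5.34)/2 × 4 = 44.34
  [10→13]: (5.34+2.26)/2 × 3 = 11.4
  Sum = 388.74 µg/mL·hr
IV tail: 2.26/0.287 = 7.875; AUC_iv,0→∞ = 388.74 + 7.875 = 396.615 µg/mL·hr
Trapezoidal AUC_0→18 (oral suspension):
  [0→1]: (0.00+28.41)/2 × 1 = 14.205
  [1→4]: (28.41+19.68)/2 × 3 = 72.135
  [4→8]: (19.68+6.41)/2 × 4 = 52.18
  [8→12]: (6.41+2.04)/2 × 4 = 16.9
  [12→14]: (2.04+1.15)/2 × 2 = 3.19
  [14→18]: (1.15+0.36)/2 × 4 = 3.02
  Sum = 161.63 µg/mL·hr
oral suspension tail: 0.36/0.287 = 1.254; AUC_ev,0→∞ = 161.63 + 1.254 = 162.884 µg/mL·hr
F = (AUC_ev/D_ev)/(AUC_iv/D_iv) = (162.884/800)/(396.615/200) = 0.203605/1.983075 = 0.1027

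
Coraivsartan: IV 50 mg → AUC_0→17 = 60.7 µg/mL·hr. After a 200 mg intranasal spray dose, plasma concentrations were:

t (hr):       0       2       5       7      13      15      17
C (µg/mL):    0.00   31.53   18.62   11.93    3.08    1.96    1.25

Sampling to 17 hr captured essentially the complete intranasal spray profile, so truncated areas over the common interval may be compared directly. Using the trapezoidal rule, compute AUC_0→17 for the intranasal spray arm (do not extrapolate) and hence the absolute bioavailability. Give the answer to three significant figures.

Trapezoidal AUC_0→17 (intranasal spray):
  [0→2]: (0.00+31.53)/2 × 2 = 31.53
  [2→5]: (31.53+18.62)/2 × 3 = 75.225
  [5→7]: (18.62+11.93)/2 × 2 = 30.55
  [7→13]: (11.93+3.08)/2 × 6 = 45.03
  [13→15]: (3.08+1.96)/2 × 2 = 5.04
  [15→17]: (1.96+1.25)/2 × 2 = 3.21
  Sum = 190.585 µg/mL·hr
F = (AUC_ev/D_ev)/(AUC_iv/D_iv) = (190.585/200)/(60.7/50) = 0.952925/1.214 = 0.7849

F = 0.785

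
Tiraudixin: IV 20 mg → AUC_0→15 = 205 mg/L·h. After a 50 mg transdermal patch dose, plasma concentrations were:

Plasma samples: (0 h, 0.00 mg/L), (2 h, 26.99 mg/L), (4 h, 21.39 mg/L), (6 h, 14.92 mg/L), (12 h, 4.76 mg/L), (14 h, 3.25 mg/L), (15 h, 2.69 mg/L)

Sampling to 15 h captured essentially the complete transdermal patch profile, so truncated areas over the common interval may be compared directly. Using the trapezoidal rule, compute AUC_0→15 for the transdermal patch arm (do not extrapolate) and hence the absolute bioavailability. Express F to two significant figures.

Trapezoidal AUC_0→15 (transdermal patch):
  [0→2]: (0.00+26.99)/2 × 2 = 26.99
  [2→4]: (26.99+21.39)/2 × 2 = 48.38
  [4→6]: (21.39+14.92)/2 × 2 = 36.31
  [6→12]: (14.92+4.76)/2 × 6 = 59.04
  [12→14]: (4.76+3.25)/2 × 2 = 8.01
  [14→15]: (3.25+2.69)/2 × 1 = 2.97
  Sum = 181.7 mg/L·h
F = (AUC_ev/D_ev)/(AUC_iv/D_iv) = (181.7/50)/(205/20) = 3.634/10.25 = 0.3545

F = 0.35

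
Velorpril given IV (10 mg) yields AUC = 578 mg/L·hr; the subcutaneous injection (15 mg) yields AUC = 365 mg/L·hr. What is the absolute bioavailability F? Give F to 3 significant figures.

F = 0.421

F = (AUC_ev / D_ev) / (AUC_iv / D_iv)
  = (365/15) / (578/10)
  = 24.3333 / 57.8 = 0.4210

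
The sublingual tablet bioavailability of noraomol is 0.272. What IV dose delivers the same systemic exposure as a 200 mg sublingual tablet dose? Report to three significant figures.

D_iv = 54.4 mg

Systemic exposure from an extravascular dose = F × D_ev, so the equivalent IV dose is F × D_ev.
D_iv = F × D_ev = 0.272 × 200 = 54.4 mg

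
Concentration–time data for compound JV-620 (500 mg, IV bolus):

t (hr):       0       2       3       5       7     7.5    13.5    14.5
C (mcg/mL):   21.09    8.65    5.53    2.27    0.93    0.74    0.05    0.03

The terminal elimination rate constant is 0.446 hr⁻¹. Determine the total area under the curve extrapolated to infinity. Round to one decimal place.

Trapezoidal AUC_0→14.5:
  [0→2]: (21.09+8.65)/2 × 2 = 29.74
  [2→3]: (8.65+5.53)/2 × 1 = 7.09
  [3→5]: (5.53+2.27)/2 × 2 = 7.8
  [5→7]: (2.27+0.93)/2 × 2 = 3.2
  [7→7.5]: (0.93+0.74)/2 × 0.5 = 0.4175
  [7.5→13.5]: (0.74+0.05)/2 × 6 = 2.37
  [13.5→14.5]: (0.05+0.03)/2 × 1 = 0.04
  Sum = 50.6575 mcg/mL·hr
Extrapolated tail: C_last / k_e = 0.03 / 0.446 = 0.067
AUC_0→∞ = 50.6575 + 0.067 = 50.7245 mcg/mL·hr

AUC = 50.7 mcg/mL·hr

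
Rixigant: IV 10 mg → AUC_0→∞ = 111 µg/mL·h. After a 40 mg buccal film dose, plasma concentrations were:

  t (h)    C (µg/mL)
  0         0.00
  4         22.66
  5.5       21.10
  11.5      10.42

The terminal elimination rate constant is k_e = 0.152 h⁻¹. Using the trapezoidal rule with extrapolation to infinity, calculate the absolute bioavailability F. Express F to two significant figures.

Trapezoidal AUC_0→11.5 (buccal film):
  [0→4]: (0.00+22.66)/2 × 4 = 45.32
  [4→5.5]: (22.66+21.10)/2 × 1.5 = 32.82
  [5.5→11.5]: (21.10+10.42)/2 × 6 = 94.56
  Sum = 172.7 µg/mL·h
Tail: C_last/k_e = 10.42/0.152 = 68.553
AUC_0→∞ (buccal film) = 172.7 + 68.553 = 241.253 µg/mL·h
F = (AUC_ev/D_ev)/(AUC_iv/D_iv) = (241.253/40)/(111/10) = 6.031325/11.1 = 0.5434

F = 0.54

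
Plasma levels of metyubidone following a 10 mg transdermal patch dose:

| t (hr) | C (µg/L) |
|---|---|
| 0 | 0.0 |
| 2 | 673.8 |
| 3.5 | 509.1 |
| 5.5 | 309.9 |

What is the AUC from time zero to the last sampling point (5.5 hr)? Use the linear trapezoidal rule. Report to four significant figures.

AUC = 2380 µg/L·hr

Trapezoidal AUC_0→5.5:
  [0→2]: (0.0+673.8)/2 × 2 = 673.8
  [2→3.5]: (673.8+509.1)/2 × 1.5 = 887.175
  [3.5→5.5]: (509.1+309.9)/2 × 2 = 819.0
  Sum = 2379.975 µg/L·hr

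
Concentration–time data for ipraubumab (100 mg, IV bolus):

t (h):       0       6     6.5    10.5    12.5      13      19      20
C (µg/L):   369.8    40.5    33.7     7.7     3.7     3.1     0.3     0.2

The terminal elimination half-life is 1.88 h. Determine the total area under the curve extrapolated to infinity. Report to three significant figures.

Trapezoidal AUC_0→20:
  [0→6]: (369.8+40.5)/2 × 6 = 1230.9
  [6→6.5]: (40.5+33.7)/2 × 0.5 = 18.55
  [6.5→10.5]: (33.7+7.7)/2 × 4 = 82.8
  [10.5→12.5]: (7.7+3.7)/2 × 2 = 11.4
  [12.5→13]: (3.7+3.1)/2 × 0.5 = 1.7
  [13→19]: (3.1+0.3)/2 × 6 = 10.2
  [19→20]: (0.3+0.2)/2 × 1 = 0.25
  Sum = 1355.8 µg/L·h
k_e = ln2 / t½ = 0.693147 / 1.88 = 0.3687 h^-1
Extrapolated tail: C_last / k_e = 0.2 / 0.3687 = 0.542
AUC_0→∞ = 1355.8 + 0.542 = 1356.342 µg/L·h

AUC = 1360 µg/L·h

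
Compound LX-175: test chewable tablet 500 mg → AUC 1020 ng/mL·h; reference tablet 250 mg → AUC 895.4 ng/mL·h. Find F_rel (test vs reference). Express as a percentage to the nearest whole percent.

F_rel = (AUC_test/D_test) / (AUC_ref/D_ref)
      = (1020/500) / (895.4/250)
      = 2.04 / 3.5816 = 0.5696 = 56.96%

F_rel = 57%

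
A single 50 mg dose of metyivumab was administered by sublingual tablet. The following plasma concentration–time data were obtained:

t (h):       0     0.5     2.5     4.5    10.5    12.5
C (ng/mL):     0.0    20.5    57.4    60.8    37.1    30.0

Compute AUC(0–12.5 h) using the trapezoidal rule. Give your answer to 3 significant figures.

AUC = 562 ng/mL·h

Trapezoidal AUC_0→12.5:
  [0→0.5]: (0.0+20.5)/2 × 0.5 = 5.125
  [0.5→2.5]: (20.5+57.4)/2 × 2 = 77.9
  [2.5→4.5]: (57.4+60.8)/2 × 2 = 118.2
  [4.5→10.5]: (60.8+37.1)/2 × 6 = 293.7
  [10.5→12.5]: (37.1+30.0)/2 × 2 = 67.1
  Sum = 562.025 ng/mL·h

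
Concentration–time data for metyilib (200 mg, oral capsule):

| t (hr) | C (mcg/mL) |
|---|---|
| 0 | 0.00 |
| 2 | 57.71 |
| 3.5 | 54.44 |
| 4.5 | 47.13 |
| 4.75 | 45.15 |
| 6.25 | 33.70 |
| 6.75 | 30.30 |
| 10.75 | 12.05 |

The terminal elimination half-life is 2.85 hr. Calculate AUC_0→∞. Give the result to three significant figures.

AUC = 414 mcg/mL·hr

Trapezoidal AUC_0→10.75:
  [0→2]: (0.00+57.71)/2 × 2 = 57.71
  [2→3.5]: (57.71+54.44)/2 × 1.5 = 84.1125
  [3.5→4.5]: (54.44+47.13)/2 × 1 = 50.785
  [4.5→4.75]: (47.13+45.15)/2 × 0.25 = 11.535
  [4.75→6.25]: (45.15+33.70)/2 × 1.5 = 59.1375
  [6.25→6.75]: (33.70+30.30)/2 × 0.5 = 16.0
  [6.75→10.75]: (30.30+12.05)/2 × 4 = 84.7
  Sum = 363.98 mcg/mL·hr
k_e = ln2 / t½ = 0.693147 / 2.85 = 0.2432 hr^-1
Extrapolated tail: C_last / k_e = 12.05 / 0.2432 = 49.548
AUC_0→∞ = 363.98 + 49.548 = 413.528 mcg/mL·hr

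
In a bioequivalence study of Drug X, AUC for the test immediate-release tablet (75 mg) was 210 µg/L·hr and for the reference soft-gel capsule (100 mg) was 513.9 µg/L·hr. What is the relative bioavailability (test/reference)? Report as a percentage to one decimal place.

F_rel = 54.5%

F_rel = (AUC_test/D_test) / (AUC_ref/D_ref)
      = (210/75) / (513.9/100)
      = 2.8 / 5.139 = 0.5449 = 54.49%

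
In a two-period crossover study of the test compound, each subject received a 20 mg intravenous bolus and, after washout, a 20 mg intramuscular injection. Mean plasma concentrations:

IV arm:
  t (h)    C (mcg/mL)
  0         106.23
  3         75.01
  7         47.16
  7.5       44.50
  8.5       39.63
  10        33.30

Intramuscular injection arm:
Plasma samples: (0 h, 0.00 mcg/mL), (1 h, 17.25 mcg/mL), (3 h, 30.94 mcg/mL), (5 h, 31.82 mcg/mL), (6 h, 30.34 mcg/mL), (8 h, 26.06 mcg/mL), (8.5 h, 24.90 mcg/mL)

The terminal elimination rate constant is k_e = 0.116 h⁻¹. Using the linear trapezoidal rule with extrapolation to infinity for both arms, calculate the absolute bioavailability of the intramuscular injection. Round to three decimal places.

Trapezoidal AUC_0→10 (IV):
  [0→3]: (106.23+75.01)/2 × 3 = 271.86
  [3→7]: (75.01+47.16)/2 × 4 = 244.34
  [7→7.5]: (47.16+44.50)/2 × 0.5 = 22.915
  [7.5→8.5]: (44.50+39.63)/2 × 1 = 42.065
  [8.5→10]: (39.63+33.30)/2 × 1.5 = 54.6975
  Sum = 635.8775 mcg/mL·h
IV tail: 33.30/0.116 = 287.069; AUC_iv,0→∞ = 635.8775 + 287.069 = 922.9465 mcg/mL·h
Trapezoidal AUC_0→8.5 (intramuscular injection):
  [0→1]: (0.00+17.25)/2 × 1 = 8.625
  [1→3]: (17.25+30.94)/2 × 2 = 48.19
  [3→5]: (30.94+31.82)/2 × 2 = 62.76
  [5→6]: (31.82+30.34)/2 × 1 = 31.08
  [6→8]: (30.34+26.06)/2 × 2 = 56.4
  [8→8.5]: (26.06+24.90)/2 × 0.5 = 12.74
  Sum = 219.795 mcg/mL·h
intramuscular injection tail: 24.90/0.116 = 214.655; AUC_ev,0→∞ = 219.795 + 214.655 = 434.45 mcg/mL·h
F = (AUC_ev/D_ev)/(AUC_iv/D_iv) = (434.45/20)/(922.9465/20) = 21.7225/46.147325 = 0.4707

F = 0.471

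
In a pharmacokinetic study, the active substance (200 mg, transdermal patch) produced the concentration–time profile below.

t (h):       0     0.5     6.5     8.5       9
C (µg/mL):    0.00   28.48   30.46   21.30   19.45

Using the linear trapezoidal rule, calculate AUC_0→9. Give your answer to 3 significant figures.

Trapezoidal AUC_0→9:
  [0→0.5]: (0.00+28.48)/2 × 0.5 = 7.12
  [0.5→6.5]: (28.48+30.46)/2 × 6 = 176.82
  [6.5→8.5]: (30.46+21.30)/2 × 2 = 51.76
  [8.5→9]: (21.30+19.45)/2 × 0.5 = 10.1875
  Sum = 245.8875 µg/mL·h

AUC = 246 µg/mL·h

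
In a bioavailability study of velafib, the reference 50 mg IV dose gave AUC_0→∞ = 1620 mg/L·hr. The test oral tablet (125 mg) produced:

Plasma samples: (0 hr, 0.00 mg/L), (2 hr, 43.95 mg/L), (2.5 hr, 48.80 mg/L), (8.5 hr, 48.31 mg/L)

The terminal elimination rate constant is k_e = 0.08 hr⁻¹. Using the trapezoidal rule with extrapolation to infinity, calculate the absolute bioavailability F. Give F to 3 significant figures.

F = 0.238

Trapezoidal AUC_0→8.5 (oral tablet):
  [0→2]: (0.00+43.95)/2 × 2 = 43.95
  [2→2.5]: (43.95+48.80)/2 × 0.5 = 23.1875
  [2.5→8.5]: (48.80+48.31)/2 × 6 = 291.33
  Sum = 358.4675 mg/L·hr
Tail: C_last/k_e = 48.31/0.08 = 603.875
AUC_0→∞ (oral tablet) = 358.4675 + 603.875 = 962.3425 mg/L·hr
F = (AUC_ev/D_ev)/(AUC_iv/D_iv) = (962.3425/125)/(1620/50) = 7.69874/32.4 = 0.2376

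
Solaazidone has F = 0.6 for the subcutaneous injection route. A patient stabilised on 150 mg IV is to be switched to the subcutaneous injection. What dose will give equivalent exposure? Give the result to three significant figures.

For equal systemic exposure: F × D_ev = D_iv
D_ev = D_iv / F = 150 / 0.6 = 250 mg

D_subcutaneous = 250 mg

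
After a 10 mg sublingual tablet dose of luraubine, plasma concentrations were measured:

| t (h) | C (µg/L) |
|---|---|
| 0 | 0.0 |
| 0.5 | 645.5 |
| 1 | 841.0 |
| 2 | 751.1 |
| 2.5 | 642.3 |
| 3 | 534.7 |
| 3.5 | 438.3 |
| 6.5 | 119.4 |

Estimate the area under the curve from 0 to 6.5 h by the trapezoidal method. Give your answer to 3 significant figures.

Trapezoidal AUC_0→6.5:
  [0→0.5]: (0.0+645.5)/2 × 0.5 = 161.375
  [0.5→1]: (645.5+841.0)/2 × 0.5 = 371.625
  [1→2]: (841.0+751.1)/2 × 1 = 796.05
  [2→2.5]: (751.1+642.3)/2 × 0.5 = 348.35
  [2.5→3]: (642.3+534.7)/2 × 0.5 = 294.25
  [3→3.5]: (534.7+438.3)/2 × 0.5 = 243.25
  [3.5→6.5]: (438.3+119.4)/2 × 3 = 836.55
  Sum = 3051.45 µg/L·h

AUC = 3050 µg/L·h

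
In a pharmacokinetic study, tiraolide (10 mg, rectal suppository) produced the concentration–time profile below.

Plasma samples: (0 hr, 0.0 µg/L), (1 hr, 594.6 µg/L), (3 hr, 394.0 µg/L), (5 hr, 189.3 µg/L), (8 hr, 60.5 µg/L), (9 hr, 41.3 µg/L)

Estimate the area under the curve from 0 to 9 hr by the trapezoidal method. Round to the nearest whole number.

Trapezoidal AUC_0→9:
  [0→1]: (0.0+594.6)/2 × 1 = 297.3
  [1→3]: (594.6+394.0)/2 × 2 = 988.6
  [3→5]: (394.0+189.3)/2 × 2 = 583.3
  [5→8]: (189.3+60.5)/2 × 3 = 374.7
  [8→9]: (60.5+41.3)/2 × 1 = 50.9
  Sum = 2294.8 µg/L·hr

AUC = 2295 µg/L·hr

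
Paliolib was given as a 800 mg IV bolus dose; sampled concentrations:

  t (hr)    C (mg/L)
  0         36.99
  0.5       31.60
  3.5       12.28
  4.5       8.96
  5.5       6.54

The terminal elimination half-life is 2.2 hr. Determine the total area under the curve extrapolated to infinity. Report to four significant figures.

Trapezoidal AUC_0→5.5:
  [0→0.5]: (36.99+31.60)/2 × 0.5 = 17.1475
  [0.5→3.5]: (31.60+12.28)/2 × 3 = 65.82
  [3.5→4.5]: (12.28+8.96)/2 × 1 = 10.62
  [4.5→5.5]: (8.96+6.54)/2 × 1 = 7.75
  Sum = 101.3375 mg/L·hr
k_e = ln2 / t½ = 0.693147 / 2.2 = 0.3151 hr^-1
Extrapolated tail: C_last / k_e = 6.54 / 0.3151 = 20.755
AUC_0→∞ = 101.3375 + 20.755 = 122.0925 mg/L·hr

AUC = 122.1 mg/L·hr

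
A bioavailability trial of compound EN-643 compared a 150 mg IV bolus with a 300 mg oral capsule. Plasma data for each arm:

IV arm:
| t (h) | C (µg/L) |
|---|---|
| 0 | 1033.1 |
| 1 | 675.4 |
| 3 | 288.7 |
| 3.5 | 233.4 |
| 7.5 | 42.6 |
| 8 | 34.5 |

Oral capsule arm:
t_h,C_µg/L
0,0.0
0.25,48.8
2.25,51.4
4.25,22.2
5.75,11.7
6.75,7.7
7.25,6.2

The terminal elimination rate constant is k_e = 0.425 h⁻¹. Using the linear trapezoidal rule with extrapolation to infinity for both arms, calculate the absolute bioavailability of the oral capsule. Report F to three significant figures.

Trapezoidal AUC_0→8 (IV):
  [0→1]: (1033.1+675.4)/2 × 1 = 854.25
  [1→3]: (675.4+288.7)/2 × 2 = 964.1
  [3→3.5]: (288.7+233.4)/2 × 0.5 = 130.525
  [3.5→7.5]: (233.4+42.6)/2 × 4 = 552.0
  [7.5→8]: (42.6+34.5)/2 × 0.5 = 19.275
  Sum = 2520.15 µg/L·h
IV tail: 34.5/0.425 = 81.176; AUC_iv,0→∞ = 2520.15 + 81.176 = 2601.326 µg/L·h
Trapezoidal AUC_0→7.25 (oral capsule):
  [0→0.25]: (0.0+48.8)/2 × 0.25 = 6.1
  [0.25→2.25]: (48.8+51.4)/2 × 2 = 100.2
  [2.25→4.25]: (51.4+22.2)/2 × 2 = 73.6
  [4.25→5.75]: (22.2+11.7)/2 × 1.5 = 25.425
  [5.75→6.75]: (11.7+7.7)/2 × 1 = 9.7
  [6.75→7.25]: (7.7+6.2)/2 × 0.5 = 3.475
  Sum = 218.5 µg/L·h
oral capsule tail: 6.2/0.425 = 14.588; AUC_ev,0→∞ = 218.5 + 14.588 = 233.088 µg/L·h
F = (AUC_ev/D_ev)/(AUC_iv/D_iv) = (233.088/300)/(2601.326/150) = 0.77696/17.3422 = 0.0448

F = 0.0448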